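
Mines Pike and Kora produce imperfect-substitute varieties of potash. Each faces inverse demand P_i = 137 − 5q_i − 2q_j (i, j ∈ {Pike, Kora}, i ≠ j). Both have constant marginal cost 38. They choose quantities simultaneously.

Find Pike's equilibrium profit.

340.3125

Mine Pike's profit: π = q_{Pike}(137 − 5q_{Pike} − 2q_{Kora}) − 38q_{Pike}.
∂π/∂q_{Pike} = 99 − 10q_{Pike} − 2q_{Kora} = 0 ⇒ q_{Pike} = 9.9 − 0.2q_{Kora}.
The game is symmetric, so in equilibrium q_{Kora} = q_{Pike}: the reaction function gives 1.2q_{Pike} = 9.9, hence q_{Pike} = 8.25.
P_{Pike} = 137 − 5·8.25 − 2·8.25 = 79.25.
Profit = (79.25 − 38)·8.25 = 340.3125.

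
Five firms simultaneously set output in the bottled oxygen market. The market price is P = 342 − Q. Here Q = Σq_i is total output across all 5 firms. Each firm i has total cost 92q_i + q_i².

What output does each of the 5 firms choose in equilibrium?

A representative firm's profit is π_i = q_i(342 − Q) − 92q_i − q_i², with Q = q_i + Σ_{j≠i} q_j.
First-order condition: 250 − 4q_i − Σ_{j≠i} q_j = 0.
With identical firms, set every q_j = q: then 250 − 4q − 4q = 0, i.e. q = 250/8 = 31.25.

31.25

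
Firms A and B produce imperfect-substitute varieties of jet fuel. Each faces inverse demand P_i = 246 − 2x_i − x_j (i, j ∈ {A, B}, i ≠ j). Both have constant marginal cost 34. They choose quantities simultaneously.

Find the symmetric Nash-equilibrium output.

42.4

Firm A's profit: π = x_A(246 − 2x_A − x_B) − 34x_A.
∂π/∂x_A = 212 − 4x_A − x_B = 0 ⇒ x_A = 53 − 0.25x_B.
Setting x_A = x_B in the reaction function: x_A = 53 − 0.25x_A, so x_A = 53 / 1.25 = 42.4.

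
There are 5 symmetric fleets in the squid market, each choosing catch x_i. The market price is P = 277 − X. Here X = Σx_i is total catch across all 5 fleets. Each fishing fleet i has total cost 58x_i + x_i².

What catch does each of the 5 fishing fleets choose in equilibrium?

27.375

A representative fishing fleet's profit is π_i = x_i(277 − X) − 58x_i − x_i², with X = x_i + Σ_{j≠i} x_j.
First-order condition: 219 − 4x_i − Σ_{j≠i} x_j = 0.
Imposing symmetry (x_j = x for all j) turns Σ_{j≠i} x_j into 4x, so 219 = 8x and x = 27.375.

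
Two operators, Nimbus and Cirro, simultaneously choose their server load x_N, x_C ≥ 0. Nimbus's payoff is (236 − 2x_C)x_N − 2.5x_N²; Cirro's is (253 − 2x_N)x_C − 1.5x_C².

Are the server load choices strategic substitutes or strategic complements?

strategic substitutes

Expanding Nimbus's payoff: 236x_N − 2x_Cx_N − 2.5x_N².
∂π/∂x_N = 236 − 2x_C − 5x_N = 0, so x_N = 47.2 − 0.4x_C.
The best-response slope dx_N/dx_C = −0.4 < 0: the reaction function is downward-sloping, so the choices are strategic substitutes.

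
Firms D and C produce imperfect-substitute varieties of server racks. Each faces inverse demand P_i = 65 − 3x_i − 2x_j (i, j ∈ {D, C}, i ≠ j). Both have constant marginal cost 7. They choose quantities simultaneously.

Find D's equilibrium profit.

Firm D's profit: π = x_D(65 − 3x_D − 2x_C) − 7x_D.
∂π/∂x_D = 58 − 6x_D − 2x_C = 0 ⇒ x_D = 29/3 − (1/3)x_C.
Setting x_D = x_C in the reaction function: x_D = 29/3 − (1/3)x_D, so x_D = (29/3) / (4/3) = 7.25.
P_D = 65 − 3·7.25 − 2·7.25 = 28.75.
Profit = (28.75 − 7)·7.25 = 157.6875.

157.6875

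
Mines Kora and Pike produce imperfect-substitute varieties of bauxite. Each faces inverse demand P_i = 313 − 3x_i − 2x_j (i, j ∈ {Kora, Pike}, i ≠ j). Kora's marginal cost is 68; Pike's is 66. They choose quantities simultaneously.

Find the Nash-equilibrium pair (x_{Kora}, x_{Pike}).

Mine Kora's profit: π = x_{Kora}(313 − 3x_{Kora} − 2x_{Pike}) − 68x_{Kora}.
∂π/∂x_{Kora} = 245 − 6x_{Kora} − 2x_{Pike} = 0 ⇒ x_{Kora} = 245/6 − (1/3)x_{Pike}.
Similarly x_{Pike} = 247/6 − (1/3)x_{Kora}.
Solving the two reaction functions simultaneously: (1 − (−1/3)(−1/3))x_{Kora} = 245/6 − (1/3)·(247/6), so (8/9)x_{Kora} = 244/9 and x_{Kora} = 30.5.
Then x_{Pike} = 247/6 − (1/3)·30.5 = 31.

30.5, 31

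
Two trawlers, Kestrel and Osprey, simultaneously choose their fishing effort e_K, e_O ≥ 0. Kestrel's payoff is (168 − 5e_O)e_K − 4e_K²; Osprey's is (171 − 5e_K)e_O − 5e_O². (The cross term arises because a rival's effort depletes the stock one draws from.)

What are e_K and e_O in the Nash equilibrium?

15, 9.6

Expanding Kestrel's payoff: 168e_K − 5e_Oe_K − 4e_K².
∂π/∂e_K = 168 − 5e_O − 8e_K = 0, so e_K = 21 − 0.625e_O.
Likewise for Osprey: e_O = 17.1 − 0.5e_K.
Substituting the second reaction function into the first: e_K = 21 − 0.625(17.1 − 0.5e_K), which gives 0.6875e_K = 10.3125 ⇒ e_K = 15.
Then e_O = 17.1 − 0.5·15 = 9.6.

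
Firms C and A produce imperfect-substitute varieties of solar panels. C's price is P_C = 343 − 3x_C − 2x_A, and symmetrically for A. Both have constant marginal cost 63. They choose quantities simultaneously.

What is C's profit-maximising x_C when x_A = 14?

42

Firm C's profit: π = x_C(343 − 3x_C − 2x_A) − 63x_C.
∂π/∂x_C = 280 − 6x_C − 2x_A = 0 ⇒ x_C = 140/3 − (1/3)x_A.
At x_A = 14: x_C = 140/3 − (1/3)·14 = 42.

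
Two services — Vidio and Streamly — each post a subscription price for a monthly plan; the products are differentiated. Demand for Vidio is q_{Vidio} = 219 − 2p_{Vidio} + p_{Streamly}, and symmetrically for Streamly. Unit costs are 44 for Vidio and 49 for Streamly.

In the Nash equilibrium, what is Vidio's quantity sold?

118

Vidio's profit: π = (p_{Vidio} − 44)(219 − 2p_{Vidio} + p_{Streamly}).
∂π/∂p_{Vidio} = 307 − 4p_{Vidio} + p_{Streamly} = 0 ⇒ p_{Vidio} = 76.75 + 0.25p_{Streamly}.
Similarly p_{Streamly} = 79.25 + 0.25p_{Vidio}.
Substituting the second reaction function into the first: p_{Vidio} = 76.75 + 0.25(79.25 + 0.25p_{Vidio}), which gives 0.9375p_{Vidio} = 96.5625 ⇒ p_{Vidio} = 103.
Then p_{Streamly} = 79.25 + 0.25·103 = 105.
q_{Vidio} = 219 − 2·103 + 105 = 118.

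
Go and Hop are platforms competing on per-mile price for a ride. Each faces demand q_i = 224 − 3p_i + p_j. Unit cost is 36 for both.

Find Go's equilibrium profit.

2772.48

Go's profit: π = (p_{Go} − 36)(224 − 3p_{Go} + p_{Hop}).
∂π/∂p_{Go} = 332 − 6p_{Go} + p_{Hop} = 0 ⇒ p_{Go} = 166/3 + (1/6)p_{Hop}.
The game is symmetric, so in equilibrium p_{Hop} = p_{Go}: the reaction function gives (5/6)p_{Go} = 166/3, hence p_{Go} = 66.4.
q_{Go} = 224 − 3·66.4 + 66.4 = 91.2.
Profit = (66.4 − 36)·91.2 = 2772.48.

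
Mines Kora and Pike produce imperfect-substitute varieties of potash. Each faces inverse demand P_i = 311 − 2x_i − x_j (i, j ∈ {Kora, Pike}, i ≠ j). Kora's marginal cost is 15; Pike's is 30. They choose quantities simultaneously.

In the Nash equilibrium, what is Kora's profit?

Mine Kora's profit: π = x_{Kora}(311 − 2x_{Kora} − x_{Pike}) − 15x_{Kora}.
∂π/∂x_{Kora} = 296 − 4x_{Kora} − x_{Pike} = 0 ⇒ x_{Kora} = 74 − 0.25x_{Pike}.
Similarly x_{Pike} = 70.25 − 0.25x_{Kora}.
Plugging x_{Pike} into Kora's best response: x_{Kora} = 74 − 0.25(70.25 − 0.25x_{Kora}) ⇒ 0.9375x_{Kora} = 56.4375, so x_{Kora} = 60.2.
Then x_{Pike} = 70.25 − 0.25·60.2 = 55.2.
P_{Kora} = 311 − 2·60.2 − 55.2 = 135.4.
Profit = (135.4 − 15)·60.2 = 7248.08.

7248.08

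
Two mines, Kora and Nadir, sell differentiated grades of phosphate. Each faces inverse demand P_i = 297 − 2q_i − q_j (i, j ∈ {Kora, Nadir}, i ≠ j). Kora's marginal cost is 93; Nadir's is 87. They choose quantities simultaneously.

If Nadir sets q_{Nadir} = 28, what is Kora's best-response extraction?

Mine Kora's profit: π = q_{Kora}(297 − 2q_{Kora} − q_{Nadir}) − 93q_{Kora}.
∂π/∂q_{Kora} = 204 − 4q_{Kora} − q_{Nadir} = 0 ⇒ q_{Kora} = 51 − 0.25q_{Nadir}.
At q_{Nadir} = 28: q_{Kora} = 51 − 0.25·28 = 44.

44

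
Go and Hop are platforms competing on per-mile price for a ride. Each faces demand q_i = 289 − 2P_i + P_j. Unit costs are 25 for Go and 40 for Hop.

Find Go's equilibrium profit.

Go's profit: π = (P_{Go} − 25)(289 − 2P_{Go} + P_{Hop}).
∂π/∂P_{Go} = 339 − 4P_{Go} + P_{Hop} = 0 ⇒ P_{Go} = 84.75 + 0.25P_{Hop}.
Similarly P_{Hop} = 92.25 + 0.25P_{Go}.
Solving the two reaction functions simultaneously: (1 − (0.25)(0.25))P_{Go} = 84.75 + 0.25·92.25, so 0.9375P_{Go} = 107.8125 and P_{Go} = 115.
Then P_{Hop} = 92.25 + 0.25·115 = 121.
q_{Go} = 289 − 2·115 + 121 = 180.
Profit = (115 − 25)·180 = 16200.

16200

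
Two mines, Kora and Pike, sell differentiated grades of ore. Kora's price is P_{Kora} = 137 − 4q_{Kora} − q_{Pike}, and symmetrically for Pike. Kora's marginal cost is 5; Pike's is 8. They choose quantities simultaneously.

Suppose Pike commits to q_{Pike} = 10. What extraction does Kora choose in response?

15.25

Mine Kora's profit: π = q_{Kora}(137 − 4q_{Kora} − q_{Pike}) − 5q_{Kora}.
∂π/∂q_{Kora} = 132 − 8q_{Kora} − q_{Pike} = 0 ⇒ q_{Kora} = 16.5 − 0.125q_{Pike}.
At q_{Pike} = 10: q_{Kora} = 16.5 − 0.125·10 = 15.25.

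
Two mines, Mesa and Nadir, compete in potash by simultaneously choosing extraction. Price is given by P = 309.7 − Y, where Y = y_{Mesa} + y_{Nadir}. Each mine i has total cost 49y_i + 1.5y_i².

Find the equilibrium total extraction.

86.9

Mine Mesa's profit: π = y_{Mesa}(309.7 − (y_{Mesa} + y_{Nadir})) − 49y_{Mesa} − 1.5y_{Mesa}².
∂π/∂y_{Mesa} = 260.7 − 5y_{Mesa} − y_{Nadir} = 0, so y_{Mesa} = 52.14 − 0.2y_{Nadir}.
Setting y_{Mesa} = y_{Nadir} in the reaction function: y_{Mesa} = 52.14 − 0.2y_{Mesa}, so y_{Mesa} = 52.14 / 1.2 = 43.45.
Total extraction: 43.45 + 43.45 = 86.9.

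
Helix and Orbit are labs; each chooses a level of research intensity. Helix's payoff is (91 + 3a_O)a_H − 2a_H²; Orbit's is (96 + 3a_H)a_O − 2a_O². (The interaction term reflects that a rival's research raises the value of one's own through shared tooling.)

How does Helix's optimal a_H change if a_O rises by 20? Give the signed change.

15

Expanding Helix's payoff: 91a_H + 3a_Oa_H − 2a_H².
∂π/∂a_H = 91 + 3a_O − 4a_H = 0, so a_H = 22.75 + 0.75a_O.
The reaction-function slope is 0.75, so a 20-unit rise in a_O moves a_H by 0.75 × 20 = 15. Helix's best response rises — the actions are strategic complements.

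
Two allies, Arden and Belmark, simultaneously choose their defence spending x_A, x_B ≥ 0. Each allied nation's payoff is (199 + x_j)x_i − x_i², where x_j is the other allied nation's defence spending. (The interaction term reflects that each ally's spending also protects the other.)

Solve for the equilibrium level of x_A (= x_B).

199

Arden's payoff is (199 + x_B)x_A − x_A².
∂π/∂x_A = 199 + x_B − 2x_A = 0, so x_A = 99.5 + 0.5x_B.
By symmetry x_B = x_A; substituting into the reaction function, 0.5x_A = 99.5 and x_A = 199.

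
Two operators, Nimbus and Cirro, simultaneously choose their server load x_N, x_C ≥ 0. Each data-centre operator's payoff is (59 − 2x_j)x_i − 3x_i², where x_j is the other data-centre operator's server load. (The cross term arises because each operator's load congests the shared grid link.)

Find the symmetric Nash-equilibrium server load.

7.375

Nimbus's payoff is (59 − 2x_C)x_N − 3x_N².
∂π/∂x_N = 59 − 2x_C − 6x_N = 0, so x_N = 59/6 − (1/3)x_C.
The game is symmetric, so in equilibrium x_C = x_N: the reaction function gives (4/3)x_N = 59/6, hence x_N = 7.375.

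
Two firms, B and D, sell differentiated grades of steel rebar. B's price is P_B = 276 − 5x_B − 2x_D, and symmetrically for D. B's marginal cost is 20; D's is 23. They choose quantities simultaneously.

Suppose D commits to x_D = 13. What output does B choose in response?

Firm B's profit: π = x_B(276 − 5x_B − 2x_D) − 20x_B.
∂π/∂x_B = 256 − 10x_B − 2x_D = 0 ⇒ x_B = 25.6 − 0.2x_D.
At x_D = 13: x_B = 25.6 − 0.2·13 = 23.

23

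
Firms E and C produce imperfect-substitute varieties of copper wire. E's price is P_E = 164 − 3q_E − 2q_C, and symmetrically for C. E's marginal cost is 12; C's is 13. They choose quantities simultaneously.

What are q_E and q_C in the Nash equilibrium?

Firm E's profit: π = q_E(164 − 3q_E − 2q_C) − 12q_E.
∂π/∂q_E = 152 − 6q_E − 2q_C = 0 ⇒ q_E = 76/3 − (1/3)q_C.
Similarly q_C = 151/6 − (1/3)q_E.
Plugging q_C into E's best response: q_E = 76/3 − (1/3)(151/6 − (1/3)q_E) ⇒ (8/9)q_E = 305/18, so q_E = 19.0625.
Then q_C = 151/6 − (1/3)·19.0625 = 18.8125.

19.0625, 18.8125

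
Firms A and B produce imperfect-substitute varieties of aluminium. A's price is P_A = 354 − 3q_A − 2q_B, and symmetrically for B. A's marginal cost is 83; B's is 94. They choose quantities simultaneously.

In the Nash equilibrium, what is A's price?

Firm A's profit: π = q_A(354 − 3q_A − 2q_B) − 83q_A.
∂π/∂q_A = 271 − 6q_A − 2q_B = 0 ⇒ q_A = 271/6 − (1/3)q_B.
Similarly q_B = 130/3 − (1/3)q_A.
Solving the two reaction functions simultaneously: (1 − (−1/3)(−1/3))q_A = 271/6 − (1/3)·(130/3), so (8/9)q_A = 553/18 and q_A = 34.5625.
Then q_B = 130/3 − (1/3)·34.5625 = 31.8125.
P_A = 354 − 3·34.5625 − 2·31.8125 = 186.6875.

186.6875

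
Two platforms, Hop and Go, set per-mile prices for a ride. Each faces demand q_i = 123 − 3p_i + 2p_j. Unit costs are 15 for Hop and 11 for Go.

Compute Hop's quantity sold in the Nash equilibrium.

78.75

Hop's profit: π = (p_{Hop} − 15)(123 − 3p_{Hop} + 2p_{Go}).
∂π/∂p_{Hop} = 168 − 6p_{Hop} + 2p_{Go} = 0 ⇒ p_{Hop} = 28 + (1/3)p_{Go}.
Similarly p_{Go} = 26 + (1/3)p_{Hop}.
Plugging p_{Go} into Hop's best response: p_{Hop} = 28 + (1/3)(26 + (1/3)p_{Hop}) ⇒ (8/9)p_{Hop} = 110/3, so p_{Hop} = 41.25.
Then p_{Go} = 26 + (1/3)·41.25 = 39.75.
q_{Hop} = 123 − 3·41.25 + 2·39.75 = 78.75.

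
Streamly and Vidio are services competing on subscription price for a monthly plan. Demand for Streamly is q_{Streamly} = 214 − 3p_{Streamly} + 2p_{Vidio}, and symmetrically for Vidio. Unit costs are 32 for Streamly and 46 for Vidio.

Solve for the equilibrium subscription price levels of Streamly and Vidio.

80.125, 85.375

Streamly's profit: π = (p_{Streamly} − 32)(214 − 3p_{Streamly} + 2p_{Vidio}).
∂π/∂p_{Streamly} = 310 − 6p_{Streamly} + 2p_{Vidio} = 0 ⇒ p_{Streamly} = 155/3 + (1/3)p_{Vidio}.
Similarly p_{Vidio} = 176/3 + (1/3)p_{Streamly}.
Solving the two reaction functions simultaneously: (1 − (1/3)(1/3))p_{Streamly} = 155/3 + (1/3)·(176/3), so (8/9)p_{Streamly} = 641/9 and p_{Streamly} = 80.125.
Then p_{Vidio} = 176/3 + (1/3)·80.125 = 85.375.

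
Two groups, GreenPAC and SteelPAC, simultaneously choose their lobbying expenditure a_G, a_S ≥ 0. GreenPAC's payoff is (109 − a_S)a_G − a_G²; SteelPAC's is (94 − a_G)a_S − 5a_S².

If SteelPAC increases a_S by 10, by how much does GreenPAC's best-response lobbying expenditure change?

-5

Expanding GreenPAC's payoff: 109a_G − a_Sa_G − a_G².
∂π/∂a_G = 109 − a_S − 2a_G = 0, so a_G = 54.5 − 0.5a_S.
The reaction-function slope is −0.5, so a 10-unit rise in a_S moves a_G by −0.5 × 10 = −5. GreenPAC's best response falls — the actions are strategic substitutes.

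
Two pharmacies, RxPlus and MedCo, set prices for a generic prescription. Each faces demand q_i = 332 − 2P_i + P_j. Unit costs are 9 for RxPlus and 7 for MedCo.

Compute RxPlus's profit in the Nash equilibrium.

RxPlus's profit: π = (P_{RxPlus} − 9)(332 − 2P_{RxPlus} + P_{MedCo}).
∂π/∂P_{RxPlus} = 350 − 4P_{RxPlus} + P_{MedCo} = 0 ⇒ P_{RxPlus} = 87.5 + 0.25P_{MedCo}.
Similarly P_{MedCo} = 86.5 + 0.25P_{RxPlus}.
Substituting the second reaction function into the first: P_{RxPlus} = 87.5 + 0.25(86.5 + 0.25P_{RxPlus}), which gives 0.9375P_{RxPlus} = 109.125 ⇒ P_{RxPlus} = 116.4.
Then P_{MedCo} = 86.5 + 0.25·116.4 = 115.6.
q_{RxPlus} = 332 − 2·116.4 + 115.6 = 214.8.
Profit = (116.4 − 9)·214.8 = 23069.52.

23069.52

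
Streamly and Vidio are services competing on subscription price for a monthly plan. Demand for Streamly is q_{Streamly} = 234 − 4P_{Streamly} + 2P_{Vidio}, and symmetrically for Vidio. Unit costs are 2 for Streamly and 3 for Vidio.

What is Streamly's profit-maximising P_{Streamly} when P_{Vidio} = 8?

Streamly's profit: π = (P_{Streamly} − 2)(234 − 4P_{Streamly} + 2P_{Vidio}).
∂π/∂P_{Streamly} = 242 − 8P_{Streamly} + 2P_{Vidio} = 0 ⇒ P_{Streamly} = 30.25 + 0.25P_{Vidio}.
At P_{Vidio} = 8: P_{Streamly} = 30.25 + 0.25·8 = 32.25.

32.25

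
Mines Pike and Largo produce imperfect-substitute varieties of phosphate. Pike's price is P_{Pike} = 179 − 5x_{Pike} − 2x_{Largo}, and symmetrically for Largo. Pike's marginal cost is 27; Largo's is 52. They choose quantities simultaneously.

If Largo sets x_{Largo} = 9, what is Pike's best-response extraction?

13.4

Mine Pike's profit: π = x_{Pike}(179 − 5x_{Pike} − 2x_{Largo}) − 27x_{Pike}.
∂π/∂x_{Pike} = 152 − 10x_{Pike} − 2x_{Largo} = 0 ⇒ x_{Pike} = 15.2 − 0.2x_{Largo}.
At x_{Largo} = 9: x_{Pike} = 15.2 − 0.2·9 = 13.4.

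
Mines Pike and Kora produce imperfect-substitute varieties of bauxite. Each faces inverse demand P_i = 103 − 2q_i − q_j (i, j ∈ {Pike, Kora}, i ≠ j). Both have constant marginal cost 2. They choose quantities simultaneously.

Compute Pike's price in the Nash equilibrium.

Mine Pike's profit: π = q_{Pike}(103 − 2q_{Pike} − q_{Kora}) − 2q_{Pike}.
∂π/∂q_{Pike} = 101 − 4q_{Pike} − q_{Kora} = 0 ⇒ q_{Pike} = 25.25 − 0.25q_{Kora}.
Setting q_{Pike} = q_{Kora} in the reaction function: q_{Pike} = 25.25 − 0.25q_{Pike}, so q_{Pike} = 25.25 / 1.25 = 20.2.
P_{Pike} = 103 − 2·20.2 − 20.2 = 42.4.

42.4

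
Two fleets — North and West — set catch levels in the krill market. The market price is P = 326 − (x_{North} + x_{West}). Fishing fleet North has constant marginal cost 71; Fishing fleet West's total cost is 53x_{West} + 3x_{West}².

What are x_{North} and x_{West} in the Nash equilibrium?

Fishing fleet North's profit: π = x_{North}(326 − (x_{North} + x_{West})) − 71x_{North}.
∂π/∂x_{North} = 255 − 2x_{North} − x_{West} = 0, so x_{North} = 127.5 − 0.5x_{West}.
For West: ∂π/∂x_{West} = 273 − 8x_{West} − x_{North} = 0 ⇒ x_{West} = 34.125 − 0.125x_{North}.
Solving the two reaction functions simultaneously: (1 − (−0.5)(−0.125))x_{North} = 127.5 − 0.5·34.125, so 0.9375x_{North} = 110.4375 and x_{North} = 117.8.
Then x_{West} = 34.125 − 0.125·117.8 = 19.4.

117.8, 19.4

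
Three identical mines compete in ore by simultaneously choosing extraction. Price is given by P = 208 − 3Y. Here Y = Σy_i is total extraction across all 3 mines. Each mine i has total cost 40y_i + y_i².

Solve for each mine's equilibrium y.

A representative mine's profit is π_i = y_i(208 − 3Y) − 40y_i − y_i², with Y = y_i + Σ_{j≠i} y_j.
First-order condition: 168 − 8y_i − 3Σ_{j≠i} y_j = 0.
Imposing symmetry (y_j = y for all j) turns Σ_{j≠i} y_j into 2y, so 168 = 14y and y = 12.

12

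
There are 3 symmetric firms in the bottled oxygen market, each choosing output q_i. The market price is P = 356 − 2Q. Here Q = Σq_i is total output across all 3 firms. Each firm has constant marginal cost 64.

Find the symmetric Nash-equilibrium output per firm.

A representative firm's profit is π_i = q_i(356 − 2Q) − 64q_i, with Q = q_i + Σ_{j≠i} q_j.
First-order condition: 292 − 4q_i − 2Σ_{j≠i} q_j = 0.
Imposing symmetry (q_j = q for all j) turns Σ_{j≠i} q_j into 2q, so 292 = 8q and q = 36.5.

36.5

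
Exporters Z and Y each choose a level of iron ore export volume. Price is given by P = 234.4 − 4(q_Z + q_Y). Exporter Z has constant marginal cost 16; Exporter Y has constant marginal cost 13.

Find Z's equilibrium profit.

1288.81

Exporter Z's profit: π = q_Z(234.4 − 4(q_Z + q_Y)) − 16q_Z.
∂π/∂q_Z = 218.4 − 8q_Z − 4q_Y = 0, so q_Z = 27.3 − 0.5q_Y.
By the same steps for Y: q_Y = 27.675 − 0.5q_Z.
Plugging q_Y into Z's best response: q_Z = 27.3 − 0.5(27.675 − 0.5q_Z) ⇒ 0.75q_Z = 13.4625, so q_Z = 17.95.
Then q_Y = 27.675 − 0.5·17.95 = 18.7.
Price P = 234.4 − 4·36.65 = 87.8.
Z's profit: (87.8 − 16)·17.95 = 1288.81.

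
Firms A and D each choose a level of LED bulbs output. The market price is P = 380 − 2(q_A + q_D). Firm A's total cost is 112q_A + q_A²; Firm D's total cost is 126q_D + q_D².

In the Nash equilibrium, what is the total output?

Firm A's profit: π = q_A(380 − 2(q_A + q_D)) − 112q_A − q_A².
∂π/∂q_A = 268 − 6q_A − 2q_D = 0, so q_A = 134/3 − (1/3)q_D.
By the same steps for D: q_D = 127/3 − (1/3)q_A.
Solving the two reaction functions simultaneously: (1 − (−1/3)(−1/3))q_A = 134/3 − (1/3)·(127/3), so (8/9)q_A = 275/9 and q_A = 34.375.
Then q_D = 127/3 − (1/3)·34.375 = 30.875.
Total output: 34.375 + 30.875 = 65.25.

65.25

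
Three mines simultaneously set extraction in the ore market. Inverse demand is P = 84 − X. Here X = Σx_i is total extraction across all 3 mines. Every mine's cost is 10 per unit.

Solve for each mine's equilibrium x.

18.5

A representative mine's profit is π_i = x_i(84 − X) − 10x_i, with X = x_i + Σ_{j≠i} x_j.
First-order condition: 74 − 2x_i − Σ_{j≠i} x_j = 0.
Imposing symmetry (x_j = x for all j) turns Σ_{j≠i} x_j into 2x, so 74 = 4x and x = 18.5.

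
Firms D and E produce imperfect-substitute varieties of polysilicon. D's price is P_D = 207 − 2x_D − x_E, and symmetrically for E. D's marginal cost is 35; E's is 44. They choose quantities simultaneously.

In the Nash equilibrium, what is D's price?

Firm D's profit: π = x_D(207 − 2x_D − x_E) − 35x_D.
∂π/∂x_D = 172 − 4x_D − x_E = 0 ⇒ x_D = 43 − 0.25x_E.
Similarly x_E = 40.75 − 0.25x_D.
Plugging x_E into D's best response: x_D = 43 − 0.25(40.75 − 0.25x_D) ⇒ 0.9375x_D = 32.8125, so x_D = 35.
Then x_E = 40.75 − 0.25·35 = 32.
P_D = 207 − 2·35 − 32 = 105.

105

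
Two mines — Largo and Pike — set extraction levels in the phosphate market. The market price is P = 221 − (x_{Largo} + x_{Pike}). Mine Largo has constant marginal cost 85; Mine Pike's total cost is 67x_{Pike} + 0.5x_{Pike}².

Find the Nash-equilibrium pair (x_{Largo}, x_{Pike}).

50.8, 34.4

Mine Largo's profit: π = x_{Largo}(221 − (x_{Largo} + x_{Pike})) − 85x_{Largo}.
∂π/∂x_{Largo} = 136 − 2x_{Largo} − x_{Pike} = 0, so x_{Largo} = 68 − 0.5x_{Pike}.
For Pike: ∂π/∂x_{Pike} = 154 − 3x_{Pike} − x_{Largo} = 0 ⇒ x_{Pike} = 154/3 − (1/3)x_{Largo}.
Substituting the second reaction function into the first: x_{Largo} = 68 − 0.5(154/3 − (1/3)x_{Largo}), which gives (5/6)x_{Largo} = 127/3 ⇒ x_{Largo} = 50.8.
Then x_{Pike} = 154/3 − (1/3)·50.8 = 34.4.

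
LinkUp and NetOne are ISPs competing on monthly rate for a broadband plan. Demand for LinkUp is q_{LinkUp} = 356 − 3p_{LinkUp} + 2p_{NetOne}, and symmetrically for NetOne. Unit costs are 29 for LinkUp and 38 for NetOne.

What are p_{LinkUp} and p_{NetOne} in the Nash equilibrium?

112.4375, 115.8125

LinkUp's profit: π = (p_{LinkUp} − 29)(356 − 3p_{LinkUp} + 2p_{NetOne}).
∂π/∂p_{LinkUp} = 443 − 6p_{LinkUp} + 2p_{NetOne} = 0 ⇒ p_{LinkUp} = 443/6 + (1/3)p_{NetOne}.
Similarly p_{NetOne} = 235/3 + (1/3)p_{LinkUp}.
Substituting the second reaction function into the first: p_{LinkUp} = 443/6 + (1/3)(235/3 + (1/3)p_{LinkUp}), which gives (8/9)p_{LinkUp} = 1799/18 ⇒ p_{LinkUp} = 112.4375.
Then p_{NetOne} = 235/3 + (1/3)·112.4375 = 115.8125.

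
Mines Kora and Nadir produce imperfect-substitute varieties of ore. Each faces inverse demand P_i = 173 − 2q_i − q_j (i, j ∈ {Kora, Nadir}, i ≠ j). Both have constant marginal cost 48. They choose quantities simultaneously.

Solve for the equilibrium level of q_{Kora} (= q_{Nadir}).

Mine Kora's profit: π = q_{Kora}(173 − 2q_{Kora} − q_{Nadir}) − 48q_{Kora}.
∂π/∂q_{Kora} = 125 − 4q_{Kora} − q_{Nadir} = 0 ⇒ q_{Kora} = 31.25 − 0.25q_{Nadir}.
The game is symmetric, so in equilibrium q_{Nadir} = q_{Kora}: the reaction function gives 1.25q_{Kora} = 31.25, hence q_{Kora} = 25.

25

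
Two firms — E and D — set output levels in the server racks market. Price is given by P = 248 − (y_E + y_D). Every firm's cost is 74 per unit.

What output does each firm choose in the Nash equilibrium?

58

Firm E's profit: π = y_E(248 − (y_E + y_D)) − 74y_E.
∂π/∂y_E = 174 − 2y_E − y_D = 0, so y_E = 87 − 0.5y_D.
Setting y_E = y_D in the reaction function: y_E = 87 − 0.5y_E, so y_E = 87 / 1.5 = 58.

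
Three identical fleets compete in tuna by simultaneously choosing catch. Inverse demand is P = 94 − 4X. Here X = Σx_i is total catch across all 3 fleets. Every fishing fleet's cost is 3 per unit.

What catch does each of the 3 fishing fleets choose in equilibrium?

5.6875

A representative fishing fleet's profit is π_i = x_i(94 − 4X) − 3x_i, with X = x_i + Σ_{j≠i} x_j.
First-order condition: 91 − 8x_i − 4Σ_{j≠i} x_j = 0.
With identical fishing fleets, set every x_j = x: then 91 − 8x − 8x = 0, i.e. x = 91/16 = 5.6875.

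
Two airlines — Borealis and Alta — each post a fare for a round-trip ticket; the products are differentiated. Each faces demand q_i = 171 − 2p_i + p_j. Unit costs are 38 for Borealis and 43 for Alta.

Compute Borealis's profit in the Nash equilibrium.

Borealis's profit: π = (p_{Borealis} − 38)(171 − 2p_{Borealis} + p_{Alta}).
∂π/∂p_{Borealis} = 247 − 4p_{Borealis} + p_{Alta} = 0 ⇒ p_{Borealis} = 61.75 + 0.25p_{Alta}.
Similarly p_{Alta} = 64.25 + 0.25p_{Borealis}.
Substituting the second reaction function into the first: p_{Borealis} = 61.75 + 0.25(64.25 + 0.25p_{Borealis}), which gives 0.9375p_{Borealis} = 77.8125 ⇒ p_{Borealis} = 83.
Then p_{Alta} = 64.25 + 0.25·83 = 85.
q_{Borealis} = 171 − 2·83 + 85 = 90.
Profit = (83 − 38)·90 = 4050.

4050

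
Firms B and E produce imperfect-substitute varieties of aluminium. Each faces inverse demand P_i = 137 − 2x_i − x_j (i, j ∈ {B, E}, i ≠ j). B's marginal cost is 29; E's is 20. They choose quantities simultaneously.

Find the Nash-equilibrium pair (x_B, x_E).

Firm B's profit: π = x_B(137 − 2x_B − x_E) − 29x_B.
∂π/∂x_B = 108 − 4x_B − x_E = 0 ⇒ x_B = 27 − 0.25x_E.
Similarly x_E = 29.25 − 0.25x_B.
Solving the two reaction functions simultaneously: (1 − (−0.25)(−0.25))x_B = 27 − 0.25·29.25, so 0.9375x_B = 19.6875 and x_B = 21.
Then x_E = 29.25 − 0.25·21 = 24.

21, 24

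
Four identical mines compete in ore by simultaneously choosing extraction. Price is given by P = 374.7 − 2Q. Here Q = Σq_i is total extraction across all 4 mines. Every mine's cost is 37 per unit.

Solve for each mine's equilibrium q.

A representative mine's profit is π_i = q_i(374.7 − 2Q) − 37q_i, with Q = q_i + Σ_{j≠i} q_j.
First-order condition: 337.7 − 4q_i − 2Σ_{j≠i} q_j = 0.
In a symmetric equilibrium every mine chooses the same q, so Σ_{j≠i} q_j = 3q. The condition becomes 337.7 − 10q = 0, giving q = 337.7/10 = 33.77.

33.77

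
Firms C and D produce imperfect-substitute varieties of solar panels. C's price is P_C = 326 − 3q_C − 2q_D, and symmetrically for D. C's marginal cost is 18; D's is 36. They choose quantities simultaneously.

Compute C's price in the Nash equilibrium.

Firm C's profit: π = q_C(326 − 3q_C − 2q_D) − 18q_C.
∂π/∂q_C = 308 − 6q_C − 2q_D = 0 ⇒ q_C = 154/3 − (1/3)q_D.
Similarly q_D = 145/3 − (1/3)q_C.
Solving the two reaction functions simultaneously: (1 − (−1/3)(−1/3))q_C = 154/3 − (1/3)·(145/3), so (8/9)q_C = 317/9 and q_C = 39.625.
Then q_D = 145/3 − (1/3)·39.625 = 35.125.
P_C = 326 − 3·39.625 − 2·35.125 = 136.875.

136.875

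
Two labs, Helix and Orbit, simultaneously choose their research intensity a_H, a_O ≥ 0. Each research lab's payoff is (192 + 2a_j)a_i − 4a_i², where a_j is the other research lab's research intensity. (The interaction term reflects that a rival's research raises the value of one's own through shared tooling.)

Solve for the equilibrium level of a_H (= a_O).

32

Helix's payoff is (192 + 2a_O)a_H − 4a_H².
∂π/∂a_H = 192 + 2a_O − 8a_H = 0, so a_H = 24 + 0.25a_O.
The game is symmetric, so in equilibrium a_O = a_H: the reaction function gives 0.75a_H = 24, hence a_H = 32.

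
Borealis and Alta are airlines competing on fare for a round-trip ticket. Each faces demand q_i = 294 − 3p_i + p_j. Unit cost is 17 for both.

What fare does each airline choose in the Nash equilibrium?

Borealis's profit: π = (p_{Borealis} − 17)(294 − 3p_{Borealis} + p_{Alta}).
∂π/∂p_{Borealis} = 345 − 6p_{Borealis} + p_{Alta} = 0 ⇒ p_{Borealis} = 57.5 + (1/6)p_{Alta}.
Setting p_{Borealis} = p_{Alta} in the reaction function: p_{Borealis} = 57.5 + (1/6)p_{Borealis}, so p_{Borealis} = 57.5 / (5/6) = 69.

69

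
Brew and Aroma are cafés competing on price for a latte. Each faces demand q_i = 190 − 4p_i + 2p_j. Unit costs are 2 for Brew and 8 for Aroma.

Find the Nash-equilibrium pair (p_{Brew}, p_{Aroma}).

33.8, 36.2

Brew's profit: π = (p_{Brew} − 2)(190 − 4p_{Brew} + 2p_{Aroma}).
∂π/∂p_{Brew} = 198 − 8p_{Brew} + 2p_{Aroma} = 0 ⇒ p_{Brew} = 24.75 + 0.25p_{Aroma}.
Similarly p_{Aroma} = 27.75 + 0.25p_{Brew}.
Substituting the second reaction function into the first: p_{Brew} = 24.75 + 0.25(27.75 + 0.25p_{Brew}), which gives 0.9375p_{Brew} = 31.6875 ⇒ p_{Brew} = 33.8.
Then p_{Aroma} = 27.75 + 0.25·33.8 = 36.2.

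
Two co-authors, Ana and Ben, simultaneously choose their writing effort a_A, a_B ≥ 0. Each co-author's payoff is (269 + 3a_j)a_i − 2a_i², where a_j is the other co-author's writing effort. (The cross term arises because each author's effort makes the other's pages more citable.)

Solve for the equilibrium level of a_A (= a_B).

269

Ana's payoff is (269 + 3a_B)a_A − 2a_A².
∂π/∂a_A = 269 + 3a_B − 4a_A = 0, so a_A = 67.25 + 0.75a_B.
Setting a_A = a_B in the reaction function: a_A = 67.25 + 0.75a_A, so a_A = 67.25 / 0.25 = 269.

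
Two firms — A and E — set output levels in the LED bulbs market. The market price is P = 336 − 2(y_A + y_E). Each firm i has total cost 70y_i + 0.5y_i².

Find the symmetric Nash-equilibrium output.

Firm A's profit: π = y_A(336 − 2(y_A + y_E)) − 70y_A − 0.5y_A².
∂π/∂y_A = 266 − 5y_A − 2y_E = 0, so y_A = 53.2 − 0.4y_E.
Setting y_A = y_E in the reaction function: y_A = 53.2 − 0.4y_A, so y_A = 53.2 / 1.4 = 38.

38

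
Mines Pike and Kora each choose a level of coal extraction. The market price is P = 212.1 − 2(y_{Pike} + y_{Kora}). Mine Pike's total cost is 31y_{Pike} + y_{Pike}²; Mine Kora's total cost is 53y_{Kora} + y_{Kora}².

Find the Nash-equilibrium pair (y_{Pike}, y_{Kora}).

24.0125, 18.5125

Mine Pike's profit: π = y_{Pike}(212.1 − 2(y_{Pike} + y_{Kora})) − 31y_{Pike} − y_{Pike}².
∂π/∂y_{Pike} = 181.1 − 6y_{Pike} − 2y_{Kora} = 0, so y_{Pike} = 1811/60 − (1/3)y_{Kora}.
By the same steps for Kora: y_{Kora} = 1591/60 − (1/3)y_{Pike}.
Solving the two reaction functions simultaneously: (1 − (−1/3)(−1/3))y_{Pike} = 1811/60 − (1/3)·(1591/60), so (8/9)y_{Pike} = 1921/90 and y_{Pike} = 24.0125.
Then y_{Kora} = 1591/60 − (1/3)·24.0125 = 18.5125.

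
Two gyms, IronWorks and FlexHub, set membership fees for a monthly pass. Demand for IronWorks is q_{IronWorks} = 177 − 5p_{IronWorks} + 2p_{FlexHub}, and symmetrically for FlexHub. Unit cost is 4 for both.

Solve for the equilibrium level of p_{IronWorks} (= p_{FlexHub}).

IronWorks's profit: π = (p_{IronWorks} − 4)(177 − 5p_{IronWorks} + 2p_{FlexHub}).
∂π/∂p_{IronWorks} = 197 − 10p_{IronWorks} + 2p_{FlexHub} = 0 ⇒ p_{IronWorks} = 19.7 + 0.2p_{FlexHub}.
By symmetry p_{FlexHub} = p_{IronWorks}; substituting into the reaction function, 0.8p_{IronWorks} = 19.7 and p_{IronWorks} = 24.625.

24.625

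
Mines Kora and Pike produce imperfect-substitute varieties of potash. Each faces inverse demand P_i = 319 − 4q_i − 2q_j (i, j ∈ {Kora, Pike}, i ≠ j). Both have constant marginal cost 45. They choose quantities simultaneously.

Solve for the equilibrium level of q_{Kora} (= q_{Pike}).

27.4

Mine Kora's profit: π = q_{Kora}(319 − 4q_{Kora} − 2q_{Pike}) − 45q_{Kora}.
∂π/∂q_{Kora} = 274 − 8q_{Kora} − 2q_{Pike} = 0 ⇒ q_{Kora} = 34.25 − 0.25q_{Pike}.
Setting q_{Kora} = q_{Pike} in the reaction function: q_{Kora} = 34.25 − 0.25q_{Kora}, so q_{Kora} = 34.25 / 1.25 = 27.4.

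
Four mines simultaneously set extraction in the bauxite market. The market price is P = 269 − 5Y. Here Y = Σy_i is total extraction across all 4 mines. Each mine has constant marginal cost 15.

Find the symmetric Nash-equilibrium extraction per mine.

A representative mine's profit is π_i = y_i(269 − 5Y) − 15y_i, with Y = y_i + Σ_{j≠i} y_j.
First-order condition: 254 − 10y_i − 5Σ_{j≠i} y_j = 0.
Imposing symmetry (y_j = y for all j) turns Σ_{j≠i} y_j into 3y, so 254 = 25y and y = 10.16.

10.16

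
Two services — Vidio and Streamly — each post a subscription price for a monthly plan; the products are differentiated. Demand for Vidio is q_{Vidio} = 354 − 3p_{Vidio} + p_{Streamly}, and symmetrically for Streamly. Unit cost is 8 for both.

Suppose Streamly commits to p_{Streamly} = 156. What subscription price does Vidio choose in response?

Vidio's profit: π = (p_{Vidio} − 8)(354 − 3p_{Vidio} + p_{Streamly}).
∂π/∂p_{Vidio} = 378 − 6p_{Vidio} + p_{Streamly} = 0 ⇒ p_{Vidio} = 63 + (1/6)p_{Streamly}.
At p_{Streamly} = 156: p_{Vidio} = 63 + (1/6)·156 = 89.

89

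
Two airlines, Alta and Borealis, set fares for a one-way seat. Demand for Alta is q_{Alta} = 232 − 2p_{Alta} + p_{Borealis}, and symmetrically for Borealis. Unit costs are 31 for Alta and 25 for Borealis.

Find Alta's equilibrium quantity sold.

Alta's profit: π = (p_{Alta} − 31)(232 − 2p_{Alta} + p_{Borealis}).
∂π/∂p_{Alta} = 294 − 4p_{Alta} + p_{Borealis} = 0 ⇒ p_{Alta} = 73.5 + 0.25p_{Borealis}.
Similarly p_{Borealis} = 70.5 + 0.25p_{Alta}.
Solving the two reaction functions simultaneously: (1 − (0.25)(0.25))p_{Alta} = 73.5 + 0.25·70.5, so 0.9375p_{Alta} = 91.125 and p_{Alta} = 97.2.
Then p_{Borealis} = 70.5 + 0.25·97.2 = 94.8.
q_{Alta} = 232 − 2·97.2 + 94.8 = 132.4.

132.4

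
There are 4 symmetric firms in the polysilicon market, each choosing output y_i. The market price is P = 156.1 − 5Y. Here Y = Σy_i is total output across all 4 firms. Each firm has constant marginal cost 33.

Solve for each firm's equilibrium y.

4.924

A representative firm's profit is π_i = y_i(156.1 − 5Y) − 33y_i, with Y = y_i + Σ_{j≠i} y_j.
First-order condition: 123.1 − 10y_i − 5Σ_{j≠i} y_j = 0.
In a symmetric equilibrium every firm chooses the same y, so Σ_{j≠i} y_j = 3y. The condition becomes 123.1 − 25y = 0, giving y = 123.1/25 = 4.924.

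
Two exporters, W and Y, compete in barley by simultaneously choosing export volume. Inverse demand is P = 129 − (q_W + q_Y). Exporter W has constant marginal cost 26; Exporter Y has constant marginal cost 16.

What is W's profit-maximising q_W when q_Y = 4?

Exporter W's profit: π = q_W(129 − (q_W + q_Y)) − 26q_W.
∂π/∂q_W = 103 − 2q_W − q_Y = 0, so q_W = 51.5 − 0.5q_Y.
At q_Y = 4: q_W = 51.5 − 0.5·4 = 49.5.

49.5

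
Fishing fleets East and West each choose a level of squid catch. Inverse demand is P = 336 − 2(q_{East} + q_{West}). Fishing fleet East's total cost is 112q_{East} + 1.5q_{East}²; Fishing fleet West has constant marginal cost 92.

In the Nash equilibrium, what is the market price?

Fishing fleet East's profit: π = q_{East}(336 − 2(q_{East} + q_{West})) − 112q_{East} − 1.5q_{East}².
∂π/∂q_{East} = 224 − 7q_{East} − 2q_{West} = 0, so q_{East} = 32 − (2/7)q_{West}.
For West: ∂π/∂q_{West} = 244 − 4q_{West} − 2q_{East} = 0 ⇒ q_{West} = 61 − 0.5q_{East}.
Substituting the second reaction function into the first: q_{East} = 32 − (2/7)(61 − 0.5q_{East}), which gives (6/7)q_{East} = 102/7 ⇒ q_{East} = 17.
Then q_{West} = 61 − 0.5·17 = 52.5.
Equilibrium price: P = 336 − 2·69.5 = 197.

197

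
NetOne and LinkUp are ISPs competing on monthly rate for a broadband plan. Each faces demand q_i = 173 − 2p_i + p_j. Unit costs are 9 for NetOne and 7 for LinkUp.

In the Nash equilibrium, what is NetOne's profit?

5918.72

NetOne's profit: π = (p_{NetOne} − 9)(173 − 2p_{NetOne} + p_{LinkUp}).
∂π/∂p_{NetOne} = 191 − 4p_{NetOne} + p_{LinkUp} = 0 ⇒ p_{NetOne} = 47.75 + 0.25p_{LinkUp}.
Similarly p_{LinkUp} = 46.75 + 0.25p_{NetOne}.
Solving the two reaction functions simultaneously: (1 − (0.25)(0.25))p_{NetOne} = 47.75 + 0.25·46.75, so 0.9375p_{NetOne} = 59.4375 and p_{NetOne} = 63.4.
Then p_{LinkUp} = 46.75 + 0.25·63.4 = 62.6.
q_{NetOne} = 173 − 2·63.4 + 62.6 = 108.8.
Profit = (63.4 − 9)·108.8 = 5918.72.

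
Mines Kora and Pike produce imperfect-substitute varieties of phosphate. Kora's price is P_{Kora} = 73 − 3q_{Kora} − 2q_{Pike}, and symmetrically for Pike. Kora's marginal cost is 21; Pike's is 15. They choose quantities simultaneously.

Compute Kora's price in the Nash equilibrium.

39.375

Mine Kora's profit: π = q_{Kora}(73 − 3q_{Kora} − 2q_{Pike}) − 21q_{Kora}.
∂π/∂q_{Kora} = 52 − 6q_{Kora} − 2q_{Pike} = 0 ⇒ q_{Kora} = 26/3 − (1/3)q_{Pike}.
Similarly q_{Pike} = 29/3 − (1/3)q_{Kora}.
Solving the two reaction functions simultaneously: (1 − (−1/3)(−1/3))q_{Kora} = 26/3 − (1/3)·(29/3), so (8/9)q_{Kora} = 49/9 and q_{Kora} = 6.125.
Then q_{Pike} = 29/3 − (1/3)·6.125 = 7.625.
P_{Kora} = 73 − 3·6.125 − 2·7.625 = 39.375.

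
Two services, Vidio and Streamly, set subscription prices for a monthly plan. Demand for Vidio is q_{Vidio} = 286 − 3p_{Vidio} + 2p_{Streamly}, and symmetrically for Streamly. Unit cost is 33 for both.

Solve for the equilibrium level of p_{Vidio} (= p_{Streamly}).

Vidio's profit: π = (p_{Vidio} − 33)(286 − 3p_{Vidio} + 2p_{Streamly}).
∂π/∂p_{Vidio} = 385 − 6p_{Vidio} + 2p_{Streamly} = 0 ⇒ p_{Vidio} = 385/6 + (1/3)p_{Streamly}.
The game is symmetric, so in equilibrium p_{Streamly} = p_{Vidio}: the reaction function gives (2/3)p_{Vidio} = 385/6, hence p_{Vidio} = 96.25.

96.25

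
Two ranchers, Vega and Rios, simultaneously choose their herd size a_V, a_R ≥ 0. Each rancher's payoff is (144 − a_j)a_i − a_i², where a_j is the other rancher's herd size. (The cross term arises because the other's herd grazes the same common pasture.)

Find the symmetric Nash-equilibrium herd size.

Vega's payoff is (144 − a_R)a_V − a_V².
∂π/∂a_V = 144 − a_R − 2a_V = 0, so a_V = 72 − 0.5a_R.
The game is symmetric, so in equilibrium a_R = a_V: the reaction function gives 1.5a_V = 72, hence a_V = 48.

48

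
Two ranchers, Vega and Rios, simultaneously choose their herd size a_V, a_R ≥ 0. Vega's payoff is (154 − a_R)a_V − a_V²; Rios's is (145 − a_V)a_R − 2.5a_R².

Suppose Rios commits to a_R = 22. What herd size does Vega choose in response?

66

Expanding Vega's payoff: 154a_V − a_Ra_V − a_V².
∂π/∂a_V = 154 − a_R − 2a_V = 0, so a_V = 77 − 0.5a_R.
At a_R = 22: a_V = 77 − 0.5·22 = 66.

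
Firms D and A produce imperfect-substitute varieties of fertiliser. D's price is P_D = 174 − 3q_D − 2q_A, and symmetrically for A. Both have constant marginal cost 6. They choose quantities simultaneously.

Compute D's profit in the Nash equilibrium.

Firm D's profit: π = q_D(174 − 3q_D − 2q_A) − 6q_D.
∂π/∂q_D = 168 − 6q_D − 2q_A = 0 ⇒ q_D = 28 − (1/3)q_A.
By symmetry q_A = q_D; substituting into the reaction function, (4/3)q_D = 28 and q_D = 21.
P_D = 174 − 3·21 − 2·21 = 69.
Profit = (69 − 6)·21 = 1323.

1323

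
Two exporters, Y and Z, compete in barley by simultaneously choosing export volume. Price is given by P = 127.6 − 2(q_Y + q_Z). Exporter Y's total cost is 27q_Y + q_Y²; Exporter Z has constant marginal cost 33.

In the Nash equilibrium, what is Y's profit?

340.9068

Exporter Y's profit: π = q_Y(127.6 − 2(q_Y + q_Z)) − 27q_Y − q_Y².
∂π/∂q_Y = 100.6 − 6q_Y − 2q_Z = 0, so q_Y = 503/30 − (1/3)q_Z.
For Z: ∂π/∂q_Z = 94.6 − 4q_Z − 2q_Y = 0 ⇒ q_Z = 23.65 − 0.5q_Y.
Substituting the second reaction function into the first: q_Y = 503/30 − (1/3)(23.65 − 0.5q_Y), which gives (5/6)q_Y = 533/60 ⇒ q_Y = 10.66.
Then q_Z = 23.65 − 0.5·10.66 = 18.32.
Price P = 127.6 − 2·28.98 = 69.64.
Y's profit: (69.64 − 27)·10.66 − (10.66)² = 340.9068.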